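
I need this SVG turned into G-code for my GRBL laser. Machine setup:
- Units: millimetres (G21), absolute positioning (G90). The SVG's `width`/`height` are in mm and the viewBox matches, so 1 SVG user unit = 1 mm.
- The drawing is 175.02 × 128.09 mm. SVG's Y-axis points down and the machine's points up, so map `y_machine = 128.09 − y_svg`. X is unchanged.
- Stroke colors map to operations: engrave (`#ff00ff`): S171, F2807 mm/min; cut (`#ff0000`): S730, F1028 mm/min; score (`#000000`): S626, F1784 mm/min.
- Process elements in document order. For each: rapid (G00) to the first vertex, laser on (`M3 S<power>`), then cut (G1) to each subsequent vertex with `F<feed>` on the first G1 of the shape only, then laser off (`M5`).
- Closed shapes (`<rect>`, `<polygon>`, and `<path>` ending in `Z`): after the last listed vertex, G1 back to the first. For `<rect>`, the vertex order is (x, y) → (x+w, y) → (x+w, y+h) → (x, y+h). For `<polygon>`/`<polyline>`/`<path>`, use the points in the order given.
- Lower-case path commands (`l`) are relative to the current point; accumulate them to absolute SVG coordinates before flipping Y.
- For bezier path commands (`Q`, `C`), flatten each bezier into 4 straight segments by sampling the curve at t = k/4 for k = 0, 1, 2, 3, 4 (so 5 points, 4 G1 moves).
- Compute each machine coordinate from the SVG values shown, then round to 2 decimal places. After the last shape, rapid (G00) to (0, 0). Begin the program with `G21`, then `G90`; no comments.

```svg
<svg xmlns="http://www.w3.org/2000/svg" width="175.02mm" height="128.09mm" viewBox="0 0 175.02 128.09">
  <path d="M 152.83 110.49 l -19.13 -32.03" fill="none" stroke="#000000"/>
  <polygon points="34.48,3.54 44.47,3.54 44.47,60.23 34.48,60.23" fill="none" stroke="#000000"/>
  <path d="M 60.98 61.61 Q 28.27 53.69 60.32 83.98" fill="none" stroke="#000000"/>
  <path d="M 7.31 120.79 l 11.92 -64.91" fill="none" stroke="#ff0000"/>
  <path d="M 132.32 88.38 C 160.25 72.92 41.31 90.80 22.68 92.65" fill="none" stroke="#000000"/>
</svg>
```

Since the viewBox matches the mm dimensions, user units are millimetres directly. The only transform is the Y-flip y_m = 128.09 − y_svg.

Shape 1 is a line segment drawn with `<path>`. Its stroke #000000 means score at S626, F1784. After flipping Y the toolpath is (152.83,17.60) → (133.70,49.63).

Shape 2 is a rectangle drawn with `<polygon>`. Its stroke #000000 means score at S626, F1784. After flipping Y the toolpath is (34.48,124.55) → (44.47,124.55) → (44.47,67.86) → (34.48,67.86) → (34.48,124.55), returning to the start.

Shape 3 is a quadratic bezier drawn with `<path>`. Its stroke #000000 means score at S626, F1784. After flipping Y the toolpath is (60.98,66.48) → (48.67,68.05) → (44.46,64.85) → (48.34,56.87) → (60.32,44.11).

Shape 4 is a line segment drawn with `<path>`. Its stroke #ff0000 means cut at S730, F1028. After flipping Y the toolpath is (7.31,7.30) → (19.23,72.21).

Shape 5 is a cubic bezier drawn with `<path>`. Its stroke #000000 means score at S626, F1784. After flipping Y the toolpath is (132.32,39.71) → (129.59,45.83) → (94.96,44.07) → (51.60,39.06) → (22.68,35.44).

G21
G90
G00 X152.83 Y17.60
M3 S626
G1 X133.70 Y49.63 F1784
M5
G00 X34.48 Y124.55
M3 S626
G1 X44.47 Y124.55 F1784
G1 X44.47 Y67.86
G1 X34.48 Y67.86
G1 X34.48 Y124.55
M5
G00 X60.98 Y66.48
M3 S626
G1 X48.67 Y68.05 F1784
G1 X44.46 Y64.85
G1 X48.34 Y56.87
G1 X60.32 Y44.11
M5
G00 X7.31 Y7.30
M3 S730
G1 X19.23 Y72.21 F1028
M5
G00 X132.32 Y39.71
M3 S626
G1 X129.59 Y45.83 F1784
G1 X94.96 Y44.07
G1 X51.60 Y39.06
G1 X22.68 Y35.44
M5
G00 X0.00 Y0.00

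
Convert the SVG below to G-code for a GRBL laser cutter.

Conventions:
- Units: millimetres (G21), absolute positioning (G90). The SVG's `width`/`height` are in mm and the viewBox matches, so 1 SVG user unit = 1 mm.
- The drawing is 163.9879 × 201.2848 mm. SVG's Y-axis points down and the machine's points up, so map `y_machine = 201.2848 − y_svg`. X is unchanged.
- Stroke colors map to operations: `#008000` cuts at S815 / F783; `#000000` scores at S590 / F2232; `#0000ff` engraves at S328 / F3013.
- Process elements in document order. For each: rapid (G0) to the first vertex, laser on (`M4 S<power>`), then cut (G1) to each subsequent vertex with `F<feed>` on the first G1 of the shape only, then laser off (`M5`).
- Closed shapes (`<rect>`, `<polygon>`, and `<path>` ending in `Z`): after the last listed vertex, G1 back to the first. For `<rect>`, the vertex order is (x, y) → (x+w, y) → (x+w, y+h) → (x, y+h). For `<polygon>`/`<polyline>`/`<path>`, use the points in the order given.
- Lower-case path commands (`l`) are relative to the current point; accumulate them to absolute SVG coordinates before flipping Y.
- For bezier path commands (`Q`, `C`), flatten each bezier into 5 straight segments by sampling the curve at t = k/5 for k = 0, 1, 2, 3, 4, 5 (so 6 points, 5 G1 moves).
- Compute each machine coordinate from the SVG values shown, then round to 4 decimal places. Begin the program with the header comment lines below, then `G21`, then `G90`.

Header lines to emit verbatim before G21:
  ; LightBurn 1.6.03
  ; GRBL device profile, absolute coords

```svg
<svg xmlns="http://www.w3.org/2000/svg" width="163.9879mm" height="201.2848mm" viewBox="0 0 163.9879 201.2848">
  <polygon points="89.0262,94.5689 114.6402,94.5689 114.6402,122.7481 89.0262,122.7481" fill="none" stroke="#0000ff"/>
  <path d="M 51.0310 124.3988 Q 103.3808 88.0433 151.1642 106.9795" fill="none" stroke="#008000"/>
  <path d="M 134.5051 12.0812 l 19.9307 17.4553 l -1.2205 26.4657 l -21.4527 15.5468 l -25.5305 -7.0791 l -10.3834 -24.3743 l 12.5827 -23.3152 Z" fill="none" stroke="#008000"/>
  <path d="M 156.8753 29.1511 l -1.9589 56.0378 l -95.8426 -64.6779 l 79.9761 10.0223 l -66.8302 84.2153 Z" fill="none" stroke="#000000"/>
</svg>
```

Since the viewBox matches the mm dimensions, user units are millimetres directly. The only transform is the Y-flip y_m = 201.2848 − y_svg.

Shape 1 is a rectangle drawn with `<polygon>`. Its stroke #0000ff means engrave at S328, F3013. After flipping Y the toolpath is (89.0262,106.7159) → (114.6402,106.7159) → (114.6402,78.5367) → (89.0262,78.5367) → (89.0262,106.7159), returning to the start.

Shape 2 is a quadratic bezier drawn with `<path>`. Its stroke #008000 means cut at S815, F783. After flipping Y the toolpath is (51.0310,76.8860) → (71.7883,89.2165) → (92.1802,97.1237) → (112.2069,100.6076) → (131.8682,99.6681) → (151.1642,94.3053).

Shape 3 is a regular polygon drawn with `<path>`. Its stroke #008000 means cut at S815, F783. After flipping Y the toolpath is (134.5051,189.2036) → (154.4358,171.7483) → (153.2153,145.2826) → (131.7626,129.7358) → (106.2321,136.8149) → (95.8487,161.1892) → (108.4314,184.5044) → (134.5051,189.2036), returning to the start.

Shape 4 is a closed polygon drawn with `<path>`. Its stroke #000000 means score at S590, F2232. After flipping Y the toolpath is (156.8753,172.1337) → (154.9164,116.0959) → (59.0738,180.7738) → (139.0499,170.7515) → (72.2197,86.5362) → (156.8753,172.1337), returning to the start.

; LightBurn 1.6.03
; GRBL device profile, absolute coords
G21
G90
G0 X89.0262 Y106.7159
M4 S328
G1 X114.6402 Y106.7159 F3013
G1 X114.6402 Y78.5367
G1 X89.0262 Y78.5367
G1 X89.0262 Y106.7159
M5
G0 X51.0310 Y76.8860
M4 S815
G1 X71.7883 Y89.2165 F783
G1 X92.1802 Y97.1237
G1 X112.2069 Y100.6076
G1 X131.8682 Y99.6681
G1 X151.1642 Y94.3053
M5
G0 X134.5051 Y189.2036
M4 S815
G1 X154.4358 Y171.7483 F783
G1 X153.2153 Y145.2826
G1 X131.7626 Y129.7358
G1 X106.2321 Y136.8149
G1 X95.8487 Y161.1892
G1 X108.4314 Y184.5044
G1 X134.5051 Y189.2036
M5
G0 X156.8753 Y172.1337
M4 S590
G1 X154.9164 Y116.0959 F2232
G1 X59.0738 Y180.7738
G1 X139.0499 Y170.7515
G1 X72.2197 Y86.5362
G1 X156.8753 Y172.1337
M5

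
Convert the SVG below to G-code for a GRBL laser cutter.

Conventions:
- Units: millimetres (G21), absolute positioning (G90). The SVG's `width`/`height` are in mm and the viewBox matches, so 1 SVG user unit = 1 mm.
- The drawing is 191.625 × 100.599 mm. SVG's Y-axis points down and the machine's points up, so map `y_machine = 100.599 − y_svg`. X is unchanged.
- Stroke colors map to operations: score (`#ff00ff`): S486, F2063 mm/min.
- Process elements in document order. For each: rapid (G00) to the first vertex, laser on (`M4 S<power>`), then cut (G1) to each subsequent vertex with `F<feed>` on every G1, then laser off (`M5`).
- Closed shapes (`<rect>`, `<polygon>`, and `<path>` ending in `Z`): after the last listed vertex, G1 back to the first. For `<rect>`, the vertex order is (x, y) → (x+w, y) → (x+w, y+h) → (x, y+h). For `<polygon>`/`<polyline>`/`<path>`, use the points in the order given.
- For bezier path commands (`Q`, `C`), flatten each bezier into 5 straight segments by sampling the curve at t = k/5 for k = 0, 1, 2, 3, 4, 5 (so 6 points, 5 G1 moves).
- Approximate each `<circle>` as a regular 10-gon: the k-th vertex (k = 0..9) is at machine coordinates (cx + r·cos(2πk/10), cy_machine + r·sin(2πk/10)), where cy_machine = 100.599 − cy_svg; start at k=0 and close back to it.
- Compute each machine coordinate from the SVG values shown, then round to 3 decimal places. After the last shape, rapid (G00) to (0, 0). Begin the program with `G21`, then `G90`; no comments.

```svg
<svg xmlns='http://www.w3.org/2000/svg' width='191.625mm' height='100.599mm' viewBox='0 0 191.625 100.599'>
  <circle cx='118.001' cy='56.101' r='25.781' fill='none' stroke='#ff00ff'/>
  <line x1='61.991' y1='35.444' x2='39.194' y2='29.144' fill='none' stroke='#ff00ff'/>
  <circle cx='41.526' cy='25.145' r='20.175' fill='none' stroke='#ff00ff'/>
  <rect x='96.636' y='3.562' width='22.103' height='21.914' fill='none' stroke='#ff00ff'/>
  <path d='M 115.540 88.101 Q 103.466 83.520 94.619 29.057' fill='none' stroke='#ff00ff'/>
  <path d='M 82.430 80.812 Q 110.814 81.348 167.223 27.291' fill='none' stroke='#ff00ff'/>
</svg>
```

1 u = 1 mm; y_m = 100.599 − y.

[1] `<circle>` circle, #ff00ff→score S486 F2063: (143.782,44.498) → (138.858,59.652) → (125.968,69.017) → (110.034,69.017) → (97.144,59.652) → (92.220,44.498) → (97.144,29.344) → (110.034,19.979) → (125.968,19.979) → (138.858,29.344) → (143.782,44.498) (closed)

[2] `<line>` line segment, #ff00ff→score S486 F2063: (61.991,65.155) → (39.194,71.455)

[3] `<circle>` circle, #ff00ff→score S486 F2063: (61.701,75.454) → (57.848,87.313) → (47.760,94.642) → (35.292,94.642) → (25.204,87.313) → (21.351,75.454) → (25.204,63.595) → (35.292,56.266) → (47.760,56.266) → (57.848,63.595) → (61.701,75.454) (closed)

[4] `<rect>` rectangle, #ff00ff→score S486 F2063: (96.636,97.037) → (118.739,97.037) → (118.739,75.123) → (96.636,75.123) → (96.636,97.037) (closed)

[5] `<path>` quadratic bezier, #ff00ff→score S486 F2063: (115.540,12.498) → (110.839,16.326) → (106.397,24.144) → (102.213,35.953) → (98.287,51.752) → (94.619,71.542)

[6] `<path>` quadratic bezier, #ff00ff→score S486 F2063: (82.430,19.787) → (94.905,21.756) → (109.621,28.093) → (126.580,38.797) → (145.780,53.869) → (167.223,73.308)

G21
G90
G00 X143.782 Y44.498
M4 S486
G1 X138.858 Y59.652 F2063
G1 X125.968 Y69.017 F2063
G1 X110.034 Y69.017 F2063
G1 X97.144 Y59.652 F2063
G1 X92.220 Y44.498 F2063
G1 X97.144 Y29.344 F2063
G1 X110.034 Y19.979 F2063
G1 X125.968 Y19.979 F2063
G1 X138.858 Y29.344 F2063
G1 X143.782 Y44.498 F2063
M5
G00 X61.991 Y65.155
M4 S486
G1 X39.194 Y71.455 F2063
M5
G00 X61.701 Y75.454
M4 S486
G1 X57.848 Y87.313 F2063
G1 X47.760 Y94.642 F2063
G1 X35.292 Y94.642 F2063
G1 X25.204 Y87.313 F2063
G1 X21.351 Y75.454 F2063
G1 X25.204 Y63.595 F2063
G1 X35.292 Y56.266 F2063
G1 X47.760 Y56.266 F2063
G1 X57.848 Y63.595 F2063
G1 X61.701 Y75.454 F2063
M5
G00 X96.636 Y97.037
M4 S486
G1 X118.739 Y97.037 F2063
G1 X118.739 Y75.123 F2063
G1 X96.636 Y75.123 F2063
G1 X96.636 Y97.037 F2063
M5
G00 X115.540 Y12.498
M4 S486
G1 X110.839 Y16.326 F2063
G1 X106.397 Y24.144 F2063
G1 X102.213 Y35.953 F2063
G1 X98.287 Y51.752 F2063
G1 X94.619 Y71.542 F2063
M5
G00 X82.430 Y19.787
M4 S486
G1 X94.905 Y21.756 F2063
G1 X109.621 Y28.093 F2063
G1 X126.580 Y38.797 F2063
G1 X145.780 Y53.869 F2063
G1 X167.223 Y73.308 F2063
M5
G00 X0.000 Y0.000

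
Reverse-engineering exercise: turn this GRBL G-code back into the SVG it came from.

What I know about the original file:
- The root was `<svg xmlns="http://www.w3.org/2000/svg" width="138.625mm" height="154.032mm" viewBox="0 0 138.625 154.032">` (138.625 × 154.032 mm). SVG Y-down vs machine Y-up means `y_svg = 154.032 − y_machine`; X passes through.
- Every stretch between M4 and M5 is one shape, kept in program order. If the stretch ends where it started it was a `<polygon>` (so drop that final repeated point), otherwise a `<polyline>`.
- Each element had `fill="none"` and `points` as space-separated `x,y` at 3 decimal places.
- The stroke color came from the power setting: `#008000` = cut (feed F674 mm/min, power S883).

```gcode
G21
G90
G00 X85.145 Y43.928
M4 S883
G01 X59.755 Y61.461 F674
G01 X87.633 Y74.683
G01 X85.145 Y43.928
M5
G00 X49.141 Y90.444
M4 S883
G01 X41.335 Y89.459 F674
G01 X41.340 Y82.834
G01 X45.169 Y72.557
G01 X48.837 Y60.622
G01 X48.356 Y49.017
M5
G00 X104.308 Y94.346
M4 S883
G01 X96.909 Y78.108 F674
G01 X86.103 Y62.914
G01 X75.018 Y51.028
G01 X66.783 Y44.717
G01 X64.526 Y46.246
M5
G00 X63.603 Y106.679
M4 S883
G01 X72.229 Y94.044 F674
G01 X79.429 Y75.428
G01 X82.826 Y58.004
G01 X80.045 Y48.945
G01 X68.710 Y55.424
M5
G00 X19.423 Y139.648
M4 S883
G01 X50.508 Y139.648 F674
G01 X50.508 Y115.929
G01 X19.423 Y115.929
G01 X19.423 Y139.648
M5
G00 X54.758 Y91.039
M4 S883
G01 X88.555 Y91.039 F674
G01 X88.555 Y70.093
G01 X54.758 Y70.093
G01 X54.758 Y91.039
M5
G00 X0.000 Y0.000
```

<svg xmlns="http://www.w3.org/2000/svg" width="138.625mm" height="154.032mm" viewBox="0 0 138.625 154.032">
  <polygon points="85.145,110.104 59.755,92.571 87.633,79.349" fill="none" stroke="#008000"/>
  <polyline points="49.141,63.588 41.335,64.573 41.340,71.198 45.169,81.475 48.837,93.410 48.356,105.015" fill="none" stroke="#008000"/>
  <polyline points="104.308,59.686 96.909,75.924 86.103,91.118 75.018,103.004 66.783,109.315 64.526,107.786" fill="none" stroke="#008000"/>
  <polyline points="63.603,47.353 72.229,59.988 79.429,78.604 82.826,96.028 80.045,105.087 68.710,98.608" fill="none" stroke="#008000"/>
  <polygon points="19.423,14.384 50.508,14.384 50.508,38.103 19.423,38.103" fill="none" stroke="#008000"/>
  <polygon points="54.758,62.993 88.555,62.993 88.555,83.939 54.758,83.939" fill="none" stroke="#008000"/>
</svg>

Each laser-on run becomes one SVG element. Flip Y back into SVG space with y_svg = 154.032 − y_machine. Every run uses S883, so all elements get stroke `#008000` (cut).

Run 1: The run returns to its start, so emit a `<polygon>` with points (Y-flipped): 85.145,110.104 59.755,92.571 87.633,79.349.

Run 2: The run is open, so emit a `<polyline>` with points (Y-flipped): 49.141,63.588 41.335,64.573 41.340,71.198 45.169,81.475 48.837,93.410 48.356,105.015.

Run 3: The run is open, so emit a `<polyline>` with points (Y-flipped): 104.308,59.686 96.909,75.924 86.103,91.118 75.018,103.004 66.783,109.315 64.526,107.786.

Run 4: The run is open, so emit a `<polyline>` with points (Y-flipped): 63.603,47.353 72.229,59.988 79.429,78.604 82.826,96.028 80.045,105.087 68.710,98.608.

Run 5: The run returns to its start, so emit a `<polygon>` with points (Y-flipped): 19.423,14.384 50.508,14.384 50.508,38.103 19.423,38.103.

Run 6: The run returns to its start, so emit a `<polygon>` with points (Y-flipped): 54.758,62.993 88.555,62.993 88.555,83.939 54.758,83.939.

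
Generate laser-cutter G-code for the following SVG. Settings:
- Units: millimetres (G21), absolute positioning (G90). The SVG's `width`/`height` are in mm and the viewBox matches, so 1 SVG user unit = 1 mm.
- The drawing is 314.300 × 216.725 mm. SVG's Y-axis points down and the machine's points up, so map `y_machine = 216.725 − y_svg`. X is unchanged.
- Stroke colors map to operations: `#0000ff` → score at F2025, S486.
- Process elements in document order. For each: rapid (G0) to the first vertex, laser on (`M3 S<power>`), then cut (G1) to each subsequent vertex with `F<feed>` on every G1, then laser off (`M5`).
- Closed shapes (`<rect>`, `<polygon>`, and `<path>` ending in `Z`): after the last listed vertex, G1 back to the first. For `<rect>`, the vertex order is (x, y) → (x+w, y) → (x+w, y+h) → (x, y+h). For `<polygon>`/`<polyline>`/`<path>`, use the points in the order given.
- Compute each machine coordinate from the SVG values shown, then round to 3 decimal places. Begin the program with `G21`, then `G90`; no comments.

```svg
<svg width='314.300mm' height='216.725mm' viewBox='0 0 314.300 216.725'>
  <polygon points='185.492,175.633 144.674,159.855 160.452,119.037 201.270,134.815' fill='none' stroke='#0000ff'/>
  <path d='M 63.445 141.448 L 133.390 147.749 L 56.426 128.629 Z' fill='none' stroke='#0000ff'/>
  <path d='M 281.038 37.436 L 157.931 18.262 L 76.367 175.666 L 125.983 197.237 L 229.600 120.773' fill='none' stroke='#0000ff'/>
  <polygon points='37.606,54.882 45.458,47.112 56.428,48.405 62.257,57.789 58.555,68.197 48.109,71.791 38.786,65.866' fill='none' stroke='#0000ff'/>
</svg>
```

viewBox `0 0 314.300 216.725` with mm width/height → 1 unit = 1 mm. Flip: y_m = 216.725 − y_svg.

**Shape 1** — `<polygon>` regular polygon, stroke `#0000ff` → score (S486, F2025). Machine vertices: (185.492,41.092) → (144.674,56.870) → (160.452,97.688) → (201.270,81.910) → (185.492,41.092). Closed: final G1 returns to the first vertex.

**Shape 2** — `<path>` closed polygon, stroke `#0000ff` → score (S486, F2025). Machine vertices: (63.445,75.277) → (133.390,68.976) → (56.426,88.096) → (63.445,75.277). Closed: final G1 returns to the first vertex.

**Shape 3** — `<path>` open polyline, stroke `#0000ff` → score (S486, F2025). Machine vertices: (281.038,179.289) → (157.931,198.463) → (76.367,41.059) → (125.983,19.488) → (229.600,95.952). Open path.

**Shape 4** — `<polygon>` regular polygon, stroke `#0000ff` → score (S486, F2025). Machine vertices: (37.606,161.843) → (45.458,169.613) → (56.428,168.320) → (62.257,158.936) → (58.555,148.528) → (48.109,144.934) → (38.786,150.859) → (37.606,161.843). Closed: final G1 returns to the first vertex.

G21
G90
G0 X185.492 Y41.092
M3 S486
G1 X144.674 Y56.870 F2025
G1 X160.452 Y97.688 F2025
G1 X201.270 Y81.910 F2025
G1 X185.492 Y41.092 F2025
M5
G0 X63.445 Y75.277
M3 S486
G1 X133.390 Y68.976 F2025
G1 X56.426 Y88.096 F2025
G1 X63.445 Y75.277 F2025
M5
G0 X281.038 Y179.289
M3 S486
G1 X157.931 Y198.463 F2025
G1 X76.367 Y41.059 F2025
G1 X125.983 Y19.488 F2025
G1 X229.600 Y95.952 F2025
M5
G0 X37.606 Y161.843
M3 S486
G1 X45.458 Y169.613 F2025
G1 X56.428 Y168.320 F2025
G1 X62.257 Y158.936 F2025
G1 X58.555 Y148.528 F2025
G1 X48.109 Y144.934 F2025
G1 X38.786 Y150.859 F2025
G1 X37.606 Y161.843 F2025
M5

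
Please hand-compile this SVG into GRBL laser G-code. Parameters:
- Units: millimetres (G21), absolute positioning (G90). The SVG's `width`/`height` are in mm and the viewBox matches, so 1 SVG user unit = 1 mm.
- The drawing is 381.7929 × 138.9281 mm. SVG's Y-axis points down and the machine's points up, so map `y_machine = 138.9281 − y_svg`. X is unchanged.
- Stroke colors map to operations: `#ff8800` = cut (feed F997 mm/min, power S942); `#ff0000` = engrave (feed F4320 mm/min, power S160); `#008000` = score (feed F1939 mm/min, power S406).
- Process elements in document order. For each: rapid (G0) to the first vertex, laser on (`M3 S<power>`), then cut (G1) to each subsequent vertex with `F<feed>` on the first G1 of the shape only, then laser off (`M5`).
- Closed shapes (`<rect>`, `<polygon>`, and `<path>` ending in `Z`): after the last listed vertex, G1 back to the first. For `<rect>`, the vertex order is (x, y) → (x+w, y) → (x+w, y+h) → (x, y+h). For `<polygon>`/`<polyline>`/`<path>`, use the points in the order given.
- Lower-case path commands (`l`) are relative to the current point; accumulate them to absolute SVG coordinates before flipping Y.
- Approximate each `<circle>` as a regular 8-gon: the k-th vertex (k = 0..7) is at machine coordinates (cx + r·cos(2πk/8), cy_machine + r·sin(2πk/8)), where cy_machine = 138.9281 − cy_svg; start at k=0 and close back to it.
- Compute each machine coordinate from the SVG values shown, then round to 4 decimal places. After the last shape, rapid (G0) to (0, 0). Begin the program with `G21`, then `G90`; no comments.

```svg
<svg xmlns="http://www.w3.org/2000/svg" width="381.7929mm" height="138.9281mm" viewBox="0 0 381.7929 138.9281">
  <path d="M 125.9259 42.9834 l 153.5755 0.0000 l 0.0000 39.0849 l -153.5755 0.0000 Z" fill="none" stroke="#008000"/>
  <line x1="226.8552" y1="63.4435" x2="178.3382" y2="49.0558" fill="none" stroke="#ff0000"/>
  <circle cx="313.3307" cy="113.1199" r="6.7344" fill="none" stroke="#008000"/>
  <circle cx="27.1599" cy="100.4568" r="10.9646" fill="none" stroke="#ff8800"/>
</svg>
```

Since the viewBox matches the mm dimensions, user units are millimetres directly. The only transform is the Y-flip y_m = 138.9281 − y_svg.

Shape 1 is a rectangle drawn with `<path>`. Its stroke #008000 means score at S406, F1939. After flipping Y the toolpath is (125.9259,95.9447) → (279.5014,95.9447) → (279.5014,56.8598) → (125.9259,56.8598) → (125.9259,95.9447), returning to the start.

Shape 2 is a line segment drawn with `<line>`. Its stroke #ff0000 means engrave at S160, F4320. After flipping Y the toolpath is (226.8552,75.4846) → (178.3382,89.8723).

Shape 3 is a circle drawn with `<circle>`. Its stroke #008000 means score at S406, F1939. After flipping Y the toolpath is (320.0651,25.8082) → (318.0926,30.5701) → (313.3307,32.5426) → (308.5688,30.5701) → (306.5963,25.8082) → (308.5688,21.0463) → (313.3307,19.0738) → (318.0926,21.0463) → (320.0651,25.8082), returning to the start.

Shape 4 is a circle drawn with `<circle>`. Its stroke #ff8800 means cut at S942, F997. After flipping Y the toolpath is (38.1245,38.4713) → (34.9130,46.2244) → (27.1599,49.4359) → (19.4068,46.2244) → (16.1953,38.4713) → (19.4068,30.7182) → (27.1599,27.5067) → (34.9130,30.7182) → (38.1245,38.4713), returning to the start.

G21
G90
G0 X125.9259 Y95.9447
M3 S406
G1 X279.5014 Y95.9447 F1939
G1 X279.5014 Y56.8598
G1 X125.9259 Y56.8598
G1 X125.9259 Y95.9447
M5
G0 X226.8552 Y75.4846
M3 S160
G1 X178.3382 Y89.8723 F4320
M5
G0 X320.0651 Y25.8082
M3 S406
G1 X318.0926 Y30.5701 F1939
G1 X313.3307 Y32.5426
G1 X308.5688 Y30.5701
G1 X306.5963 Y25.8082
G1 X308.5688 Y21.0463
G1 X313.3307 Y19.0738
G1 X318.0926 Y21.0463
G1 X320.0651 Y25.8082
M5
G0 X38.1245 Y38.4713
M3 S942
G1 X34.9130 Y46.2244 F997
G1 X27.1599 Y49.4359
G1 X19.4068 Y46.2244
G1 X16.1953 Y38.4713
G1 X19.4068 Y30.7182
G1 X27.1599 Y27.5067
G1 X34.9130 Y30.7182
G1 X38.1245 Y38.4713
M5
G0 X0.0000 Y0.0000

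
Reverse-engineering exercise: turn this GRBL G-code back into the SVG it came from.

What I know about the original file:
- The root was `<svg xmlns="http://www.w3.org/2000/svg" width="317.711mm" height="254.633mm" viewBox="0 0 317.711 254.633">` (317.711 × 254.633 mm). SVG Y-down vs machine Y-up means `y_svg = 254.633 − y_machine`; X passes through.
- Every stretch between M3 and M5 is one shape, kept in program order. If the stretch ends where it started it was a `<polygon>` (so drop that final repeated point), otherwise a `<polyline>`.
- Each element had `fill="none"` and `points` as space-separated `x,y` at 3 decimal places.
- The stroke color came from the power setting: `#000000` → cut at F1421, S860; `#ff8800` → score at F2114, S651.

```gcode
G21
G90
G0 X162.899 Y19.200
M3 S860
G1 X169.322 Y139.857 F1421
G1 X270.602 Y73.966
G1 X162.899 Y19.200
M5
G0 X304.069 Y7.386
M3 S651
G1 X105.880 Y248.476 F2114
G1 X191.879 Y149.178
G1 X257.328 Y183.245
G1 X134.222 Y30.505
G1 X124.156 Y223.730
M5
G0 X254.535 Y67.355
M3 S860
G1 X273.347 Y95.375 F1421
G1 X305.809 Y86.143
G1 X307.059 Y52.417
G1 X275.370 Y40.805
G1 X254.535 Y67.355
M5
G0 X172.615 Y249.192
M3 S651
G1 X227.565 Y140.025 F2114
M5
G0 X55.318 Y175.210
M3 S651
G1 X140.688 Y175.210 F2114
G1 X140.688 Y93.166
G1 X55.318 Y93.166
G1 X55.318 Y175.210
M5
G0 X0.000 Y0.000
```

<svg xmlns="http://www.w3.org/2000/svg" width="317.711mm" height="254.633mm" viewBox="0 0 317.711 254.633">
  <polygon points="162.899,235.433 169.322,114.776 270.602,180.667" fill="none" stroke="#000000"/>
  <polyline points="304.069,247.247 105.880,6.157 191.879,105.455 257.328,71.388 134.222,224.128 124.156,30.903" fill="none" stroke="#ff8800"/>
  <polygon points="254.535,187.278 273.347,159.258 305.809,168.490 307.059,202.216 275.370,213.828" fill="none" stroke="#000000"/>
  <polyline points="172.615,5.441 227.565,114.608" fill="none" stroke="#ff8800"/>
  <polygon points="55.318,79.423 140.688,79.423 140.688,161.467 55.318,161.467" fill="none" stroke="#ff8800"/>
</svg>

Machine Y-up, SVG Y-down with viewBox height 254.633, so y_svg = 254.633 − y_machine; X carries over.

Run 1: power S860 maps to stroke `#000000` (cut). The run returns to its start, so emit a `<polygon>` with points (Y-flipped): 162.899,235.433 169.322,114.776 270.602,180.667.

Run 2: power S651 maps to stroke `#ff8800` (score). The run is open, so emit a `<polyline>` with points (Y-flipped): 304.069,247.247 105.880,6.157 191.879,105.455 257.328,71.388 134.222,224.128 124.156,30.903.

Run 3: power S860 maps to stroke `#000000` (cut). The run returns to its start, so emit a `<polygon>` with points (Y-flipped): 254.535,187.278 273.347,159.258 305.809,168.490 307.059,202.216 275.370,213.828.

Run 4: S651 ⇒ score layer `#ff8800`. The run is open, so emit a `<polyline>` with points (Y-flipped): 172.615,5.441 227.565,114.608.

Run 5: S651 ⇒ score layer `#ff8800`. The run returns to its start, so emit a `<polygon>` with points (Y-flipped): 55.318,79.423 140.688,79.423 140.688,161.467 55.318,161.467.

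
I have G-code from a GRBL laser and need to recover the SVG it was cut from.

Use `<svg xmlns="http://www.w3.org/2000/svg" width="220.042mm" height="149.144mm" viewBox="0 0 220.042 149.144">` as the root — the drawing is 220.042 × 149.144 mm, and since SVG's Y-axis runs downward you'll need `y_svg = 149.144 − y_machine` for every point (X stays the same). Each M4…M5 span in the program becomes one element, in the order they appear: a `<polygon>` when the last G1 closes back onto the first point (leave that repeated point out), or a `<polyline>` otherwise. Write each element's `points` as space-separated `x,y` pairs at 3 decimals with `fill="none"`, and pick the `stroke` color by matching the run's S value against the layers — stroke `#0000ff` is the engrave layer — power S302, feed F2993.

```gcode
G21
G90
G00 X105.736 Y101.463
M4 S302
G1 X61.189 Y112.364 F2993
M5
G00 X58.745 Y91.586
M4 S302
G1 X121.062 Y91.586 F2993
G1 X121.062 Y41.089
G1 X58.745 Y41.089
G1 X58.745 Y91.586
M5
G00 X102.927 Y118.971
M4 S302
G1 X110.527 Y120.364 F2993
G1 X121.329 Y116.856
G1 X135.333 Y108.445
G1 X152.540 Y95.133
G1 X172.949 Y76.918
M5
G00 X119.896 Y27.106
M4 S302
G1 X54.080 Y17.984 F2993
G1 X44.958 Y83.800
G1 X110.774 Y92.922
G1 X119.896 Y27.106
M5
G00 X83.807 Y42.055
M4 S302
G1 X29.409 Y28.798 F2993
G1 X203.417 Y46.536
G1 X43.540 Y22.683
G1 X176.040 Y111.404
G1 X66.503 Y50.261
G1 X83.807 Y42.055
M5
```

y_svg = 149.144 − y_m. Every run uses S302, so all elements get stroke `#0000ff` (engrave).

[1] open run; points: 105.736,47.681 61.189,36.780

[2] closed run; points: 58.745,57.558 121.062,57.558 121.062,108.055 58.745,108.055

[3] open run; points: 102.927,30.173 110.527,28.780 121.329,32.288 135.333,40.699 152.540,54.011 172.949,72.226

[4] closed run; points: 119.896,122.038 54.080,131.160 44.958,65.344 110.774,56.222

[5] closed run; points: 83.807,107.089 29.409,120.346 203.417,102.608 43.540,126.461 176.040,37.740 66.503,98.883

<svg xmlns="http://www.w3.org/2000/svg" width="220.042mm" height="149.144mm" viewBox="0 0 220.042 149.144">
  <polyline points="105.736,47.681 61.189,36.780" fill="none" stroke="#0000ff"/>
  <polygon points="58.745,57.558 121.062,57.558 121.062,108.055 58.745,108.055" fill="none" stroke="#0000ff"/>
  <polyline points="102.927,30.173 110.527,28.780 121.329,32.288 135.333,40.699 152.540,54.011 172.949,72.226" fill="none" stroke="#0000ff"/>
  <polygon points="119.896,122.038 54.080,131.160 44.958,65.344 110.774,56.222" fill="none" stroke="#0000ff"/>
  <polygon points="83.807,107.089 29.409,120.346 203.417,102.608 43.540,126.461 176.040,37.740 66.503,98.883" fill="none" stroke="#0000ff"/>
</svg>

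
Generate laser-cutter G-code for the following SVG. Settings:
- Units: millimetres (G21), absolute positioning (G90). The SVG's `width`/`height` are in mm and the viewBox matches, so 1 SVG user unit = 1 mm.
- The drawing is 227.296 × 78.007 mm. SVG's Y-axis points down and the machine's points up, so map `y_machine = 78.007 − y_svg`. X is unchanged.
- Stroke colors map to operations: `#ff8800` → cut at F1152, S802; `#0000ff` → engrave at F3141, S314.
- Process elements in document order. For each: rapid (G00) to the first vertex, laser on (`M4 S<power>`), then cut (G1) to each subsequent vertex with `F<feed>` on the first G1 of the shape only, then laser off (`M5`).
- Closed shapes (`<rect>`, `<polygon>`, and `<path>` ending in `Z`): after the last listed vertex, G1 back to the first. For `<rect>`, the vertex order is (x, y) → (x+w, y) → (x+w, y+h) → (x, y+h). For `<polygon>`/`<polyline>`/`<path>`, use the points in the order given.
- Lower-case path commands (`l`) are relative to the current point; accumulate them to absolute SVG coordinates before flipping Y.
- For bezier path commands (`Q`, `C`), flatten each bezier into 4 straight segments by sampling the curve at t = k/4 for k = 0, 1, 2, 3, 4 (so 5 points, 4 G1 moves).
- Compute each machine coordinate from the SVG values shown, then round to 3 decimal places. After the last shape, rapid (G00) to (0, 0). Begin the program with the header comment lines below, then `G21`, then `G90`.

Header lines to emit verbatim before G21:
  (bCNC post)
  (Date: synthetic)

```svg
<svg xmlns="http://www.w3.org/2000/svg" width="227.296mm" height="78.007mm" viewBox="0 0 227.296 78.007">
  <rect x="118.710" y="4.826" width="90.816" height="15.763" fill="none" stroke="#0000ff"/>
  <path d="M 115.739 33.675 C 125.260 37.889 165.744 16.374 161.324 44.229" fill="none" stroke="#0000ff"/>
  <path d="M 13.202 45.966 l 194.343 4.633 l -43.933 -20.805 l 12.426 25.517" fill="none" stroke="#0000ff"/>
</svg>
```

viewBox `0 0 227.296 78.007` with mm width/height → 1 unit = 1 mm. Flip: y_m = 78.007 − y_svg.

**Shape 1** — `<rect>` rectangle, stroke `#0000ff` → engrave (S314, F3141). Machine vertices: (118.710,73.181) → (209.526,73.181) → (209.526,57.418) → (118.710,57.418) → (118.710,73.181). Closed: final G1 returns to the first vertex.

**Shape 2** — `<path>` cubic bezier, stroke `#0000ff` → engrave (S314, F3141). Control points (SVG): P0=(115.739,33.675), P1=(125.260,37.889), P2=(165.744,16.374), P3=(161.324,44.229); sampled at t=k/4. Machine vertices: (115.739,44.332) → (127.500,44.822) → (143.759,47.920) → (157.405,46.586) → (161.324,33.778). Open path.

**Shape 3** — `<path>` open polyline, stroke `#0000ff` → engrave (S314, F3141). Machine vertices: (13.202,32.041) → (207.545,27.408) → (163.612,48.213) → (176.038,22.696). Open path.

(bCNC post)
(Date: synthetic)
G21
G90
G00 X118.710 Y73.181
M4 S314
G1 X209.526 Y73.181 F3141
G1 X209.526 Y57.418
G1 X118.710 Y57.418
G1 X118.710 Y73.181
M5
G00 X115.739 Y44.332
M4 S314
G1 X127.500 Y44.822 F3141
G1 X143.759 Y47.920
G1 X157.405 Y46.586
G1 X161.324 Y33.778
M5
G00 X13.202 Y32.041
M4 S314
G1 X207.545 Y27.408 F3141
G1 X163.612 Y48.213
G1 X176.038 Y22.696
M5
G00 X0.000 Y0.000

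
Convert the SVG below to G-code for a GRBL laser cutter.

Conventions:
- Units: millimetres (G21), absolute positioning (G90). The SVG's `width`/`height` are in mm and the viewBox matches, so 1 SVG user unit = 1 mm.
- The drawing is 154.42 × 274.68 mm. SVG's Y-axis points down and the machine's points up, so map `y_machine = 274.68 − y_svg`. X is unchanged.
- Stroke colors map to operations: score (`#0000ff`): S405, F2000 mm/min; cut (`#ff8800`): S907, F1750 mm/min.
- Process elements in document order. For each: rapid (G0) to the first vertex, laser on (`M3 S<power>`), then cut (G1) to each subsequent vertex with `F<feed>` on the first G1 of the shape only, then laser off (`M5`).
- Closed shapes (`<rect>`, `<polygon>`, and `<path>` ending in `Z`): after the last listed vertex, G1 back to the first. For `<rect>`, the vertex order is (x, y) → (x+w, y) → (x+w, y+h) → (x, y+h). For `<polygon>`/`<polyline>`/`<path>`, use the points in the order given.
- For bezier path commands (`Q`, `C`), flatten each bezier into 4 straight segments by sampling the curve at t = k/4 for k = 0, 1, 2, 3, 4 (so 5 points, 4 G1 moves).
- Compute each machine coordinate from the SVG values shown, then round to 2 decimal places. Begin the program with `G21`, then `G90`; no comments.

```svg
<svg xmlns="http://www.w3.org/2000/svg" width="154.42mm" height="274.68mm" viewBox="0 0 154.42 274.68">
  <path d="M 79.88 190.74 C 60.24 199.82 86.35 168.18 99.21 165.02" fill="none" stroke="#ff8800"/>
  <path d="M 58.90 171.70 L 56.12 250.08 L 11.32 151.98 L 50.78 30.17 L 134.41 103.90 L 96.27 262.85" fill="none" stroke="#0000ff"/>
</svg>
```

Since the viewBox matches the mm dimensions, user units are millimetres directly. The only transform is the Y-flip y_m = 274.68 − y_svg.

Shape 1 is a cubic bezier drawn with `<path>`. Its stroke #ff8800 means cut at S907, F1750. After flipping Y the toolpath is (79.88,83.94) → (72.81,83.68) → (77.36,92.21) → (88.00,103.03) → (99.21,109.66).

Shape 2 is a open polyline drawn with `<path>`. Its stroke #0000ff means score at S405, F2000. After flipping Y the toolpath is (58.90,102.98) → (56.12,24.60) → (11.32,122.70) → (50.78,244.51) → (134.41,170.78) → (96.27,11.83).

G21
G90
G0 X79.88 Y83.94
M3 S907
G1 X72.81 Y83.68 F1750
G1 X77.36 Y92.21
G1 X88.00 Y103.03
G1 X99.21 Y109.66
M5
G0 X58.90 Y102.98
M3 S405
G1 X56.12 Y24.60 F2000
G1 X11.32 Y122.70
G1 X50.78 Y244.51
G1 X134.41 Y170.78
G1 X96.27 Y11.83
M5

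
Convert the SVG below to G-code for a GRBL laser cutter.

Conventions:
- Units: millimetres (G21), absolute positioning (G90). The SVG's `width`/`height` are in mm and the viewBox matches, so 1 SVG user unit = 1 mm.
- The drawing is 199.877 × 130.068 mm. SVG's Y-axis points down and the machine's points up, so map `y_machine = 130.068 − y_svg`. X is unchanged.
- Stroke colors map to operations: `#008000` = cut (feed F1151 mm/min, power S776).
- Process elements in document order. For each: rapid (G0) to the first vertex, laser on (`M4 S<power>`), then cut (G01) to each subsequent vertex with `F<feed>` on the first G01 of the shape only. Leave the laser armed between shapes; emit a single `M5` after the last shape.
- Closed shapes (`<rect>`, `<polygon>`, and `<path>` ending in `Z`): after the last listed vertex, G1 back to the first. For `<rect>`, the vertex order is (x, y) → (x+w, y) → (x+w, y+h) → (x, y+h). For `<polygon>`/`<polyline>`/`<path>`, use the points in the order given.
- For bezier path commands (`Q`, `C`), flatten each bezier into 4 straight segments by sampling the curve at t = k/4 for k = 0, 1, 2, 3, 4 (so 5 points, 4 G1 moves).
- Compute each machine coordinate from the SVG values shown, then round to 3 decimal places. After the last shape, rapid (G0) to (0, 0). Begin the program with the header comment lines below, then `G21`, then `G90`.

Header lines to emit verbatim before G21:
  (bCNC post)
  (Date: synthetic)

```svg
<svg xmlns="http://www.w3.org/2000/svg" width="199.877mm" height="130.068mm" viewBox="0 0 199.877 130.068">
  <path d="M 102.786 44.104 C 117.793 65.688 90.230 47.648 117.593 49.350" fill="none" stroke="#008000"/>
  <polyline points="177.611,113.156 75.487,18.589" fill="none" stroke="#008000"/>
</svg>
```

Since the viewBox matches the mm dimensions, user units are millimetres directly. The only transform is the Y-flip y_m = 130.068 − y_svg.

Shape 1 is a cubic bezier drawn with `<path>`. Its stroke #008000 means cut at S776, F1151. After flipping Y the toolpath is (102.786,85.964) → (107.583,76.278) → (105.556,75.885) → (105.846,79.220) → (117.593,80.718).

Shape 2 is a line segment drawn with `<polyline>`. Its stroke #008000 means cut at S776, F1151. After flipping Y the toolpath is (177.611,16.912) → (75.487,111.479).

(bCNC post)
(Date: synthetic)
G21
G90
G0 X102.786 Y85.964
M4 S776
G01 X107.583 Y76.278 F1151
G01 X105.556 Y75.885
G01 X105.846 Y79.220
G01 X117.593 Y80.718
G0 X177.611 Y16.912
M4 S776
G01 X75.487 Y111.479 F1151
M5
G0 X0.000 Y0.000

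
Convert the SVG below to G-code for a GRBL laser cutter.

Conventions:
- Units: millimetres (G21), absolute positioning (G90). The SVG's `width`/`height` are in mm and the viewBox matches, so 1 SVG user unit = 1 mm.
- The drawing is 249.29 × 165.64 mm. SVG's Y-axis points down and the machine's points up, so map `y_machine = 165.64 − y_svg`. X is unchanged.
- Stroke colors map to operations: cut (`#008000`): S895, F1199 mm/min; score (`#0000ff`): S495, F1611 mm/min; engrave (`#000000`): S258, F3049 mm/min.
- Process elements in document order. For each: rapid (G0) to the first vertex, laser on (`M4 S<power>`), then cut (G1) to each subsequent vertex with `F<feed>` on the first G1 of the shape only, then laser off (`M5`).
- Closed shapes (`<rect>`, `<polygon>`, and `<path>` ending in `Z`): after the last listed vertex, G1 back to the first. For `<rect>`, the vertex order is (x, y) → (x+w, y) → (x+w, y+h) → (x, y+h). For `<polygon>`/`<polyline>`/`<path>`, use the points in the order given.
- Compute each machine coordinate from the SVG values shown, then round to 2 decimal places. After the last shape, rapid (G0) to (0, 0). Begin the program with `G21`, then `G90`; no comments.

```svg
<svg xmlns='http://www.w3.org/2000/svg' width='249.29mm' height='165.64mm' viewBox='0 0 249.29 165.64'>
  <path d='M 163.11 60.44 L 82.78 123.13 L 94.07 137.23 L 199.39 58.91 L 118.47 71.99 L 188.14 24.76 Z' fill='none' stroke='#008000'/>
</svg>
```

G21
G90
G0 X163.11 Y105.20
M4 S895
G1 X82.78 Y42.51 F1199
G1 X94.07 Y28.41
G1 X199.39 Y106.73
G1 X118.47 Y93.65
G1 X188.14 Y140.88
G1 X163.11 Y105.20
M5
G0 X0.00 Y0.00

viewBox `0 0 249.29 165.64` with mm width/height → 1 unit = 1 mm. Flip: y_m = 165.64 − y_svg.

**Shape 1** — `<path>` closed polygon, stroke `#008000` → cut (S895, F1199). Machine vertices: (163.11,105.20) → (82.78,42.51) → (94.07,28.41) → (199.39,106.73) → (118.47,93.65) → (188.14,140.88) → (163.11,105.20). Closed: final G1 returns to the first vertex.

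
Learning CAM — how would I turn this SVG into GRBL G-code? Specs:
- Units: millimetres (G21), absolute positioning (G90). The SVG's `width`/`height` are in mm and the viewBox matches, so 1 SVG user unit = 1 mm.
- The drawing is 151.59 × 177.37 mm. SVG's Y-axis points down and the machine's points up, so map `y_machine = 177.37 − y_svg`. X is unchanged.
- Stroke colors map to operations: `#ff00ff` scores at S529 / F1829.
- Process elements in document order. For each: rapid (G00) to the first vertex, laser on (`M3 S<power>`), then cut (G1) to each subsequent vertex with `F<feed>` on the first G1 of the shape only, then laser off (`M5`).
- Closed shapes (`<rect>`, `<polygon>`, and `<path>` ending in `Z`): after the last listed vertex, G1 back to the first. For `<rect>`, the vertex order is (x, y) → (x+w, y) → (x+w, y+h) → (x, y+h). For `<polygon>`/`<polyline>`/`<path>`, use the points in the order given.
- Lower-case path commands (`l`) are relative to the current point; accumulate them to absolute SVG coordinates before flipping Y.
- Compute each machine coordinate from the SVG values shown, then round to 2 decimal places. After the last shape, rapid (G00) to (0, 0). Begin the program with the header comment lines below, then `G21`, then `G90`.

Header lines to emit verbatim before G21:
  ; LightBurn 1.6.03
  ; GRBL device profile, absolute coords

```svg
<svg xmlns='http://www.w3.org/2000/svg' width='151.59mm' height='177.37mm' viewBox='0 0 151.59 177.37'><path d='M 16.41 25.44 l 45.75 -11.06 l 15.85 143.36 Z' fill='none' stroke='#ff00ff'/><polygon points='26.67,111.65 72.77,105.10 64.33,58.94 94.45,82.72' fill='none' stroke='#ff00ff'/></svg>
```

; LightBurn 1.6.03
; GRBL device profile, absolute coords
G21
G90
G00 X16.41 Y151.93
M3 S529
G1 X62.16 Y162.99 F1829
G1 X78.01 Y19.63
G1 X16.41 Y151.93
M5
G00 X26.67 Y65.72
M3 S529
G1 X72.77 Y72.27 F1829
G1 X64.33 Y118.43
G1 X94.45 Y94.65
G1 X26.67 Y65.72
M5
G00 X0.00 Y0.00

viewBox `0 0 151.59 177.37` with mm width/height → 1 unit = 1 mm. Flip: y_m = 177.37 − y_svg.

**Shape 1** — `<path>` closed polygon, stroke `#ff00ff` → score (S529, F1829). Machine vertices: (16.41,151.93) → (62.16,162.99) → (78.01,19.63) → (16.41,151.93). Closed: final G1 returns to the first vertex.

**Shape 2** — `<polygon>` closed polygon, stroke `#ff00ff` → score (S529, F1829). Machine vertices: (26.67,65.72) → (72.77,72.27) → (64.33,118.43) → (94.45,94.65) → (26.67,65.72). Closed: final G1 returns to the first vertex.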